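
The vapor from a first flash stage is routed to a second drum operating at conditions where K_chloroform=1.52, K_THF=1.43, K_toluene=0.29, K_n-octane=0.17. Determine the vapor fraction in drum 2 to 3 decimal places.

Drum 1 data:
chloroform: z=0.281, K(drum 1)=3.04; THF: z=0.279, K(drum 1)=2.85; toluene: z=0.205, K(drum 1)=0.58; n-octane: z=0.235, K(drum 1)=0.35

Drum 1:
Newton–Raphson from ψ₁ = 0.32:
  ψ₁ = 0.320: g = 0.3787, g' = -1.011 → ψ₁ = 0.694
  ψ₁ = 0.694: g = 0.0631, g' = -0.785 → ψ₁ = 0.775
  ψ₁ = 0.775: g = -0.0012, g' = -0.819 → ψ₁ = 0.773
Converged at ψ₁ = 0.773.
Drum-1 compositions:
  chloroform: x = 0.109, y = 0.331
  THF: x = 0.115, y = 0.327
  toluene: x = 0.304, y = 0.176
  n-octane: x = 0.473, y = 0.165
Drum-2 feed = drum-1 vapor: z₂ = (0.3314, 0.3271, 0.1761, 0.1654).
Drum 2:
Let ψ₂ = V/F and solve Σ zᵢ(Kᵢ−1)/(1+ψ₂(Kᵢ−1)) = 0.
Feasibility: ΣzᵢKᵢ = 1.051, Σzᵢ/Kᵢ = 2.027 — both > 1, two phases present.
Newton iteration, ψ₂⁰ = 0.6:
  ψ₂ = 0.600: g = -0.2482, g' = -0.812 → ψ₂ = 0.294
  ψ₂ = 0.294: g = -0.0654, g' = -0.456 → ψ₂ = 0.151
  ψ₂ = 0.151: g = -0.0051, g' = -0.391 → ψ₂ = 0.138
Converged at ψ₂ = 0.138.
  chloroform: x = 0.309, y = 0.470
  THF: x = 0.309, y = 0.442
  toluene: x = 0.195, y = 0.057
  n-octane: x = 0.187, y = 0.032

V/F (drum 2) = 0.138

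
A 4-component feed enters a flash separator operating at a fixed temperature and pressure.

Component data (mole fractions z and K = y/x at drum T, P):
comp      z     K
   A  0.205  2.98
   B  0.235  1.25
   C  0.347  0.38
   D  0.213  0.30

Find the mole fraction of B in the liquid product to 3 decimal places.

x_B = 0.229

Rachford–Rice: g(β) = Σ zᵢ(Kᵢ−1)/(1+β(Kᵢ−1)) = 0.
Check two-phase: ΣzᵢKᵢ = 1.100 > 1 and Σzᵢ/Kᵢ = 1.880 > 1, so g(0) = 0.100 > 0 and g(1) = -0.880 < 0.
Newton iteration, β⁰ = 0.5:
  β = 0.500: g = -0.2850, g' = -0.742 → β = 0.116
  β = 0.116: g = -0.0067, g' = -0.824 → β = 0.108
Converged at β = 0.108.
Compositions from xᵢ = zᵢ/(1+β(Kᵢ−1)), yᵢ = Kᵢxᵢ:
  A: x = 0.169, y = 0.504
  B: x = 0.229, y = 0.286
  C: x = 0.372, y = 0.141
  D: x = 0.230, y = 0.069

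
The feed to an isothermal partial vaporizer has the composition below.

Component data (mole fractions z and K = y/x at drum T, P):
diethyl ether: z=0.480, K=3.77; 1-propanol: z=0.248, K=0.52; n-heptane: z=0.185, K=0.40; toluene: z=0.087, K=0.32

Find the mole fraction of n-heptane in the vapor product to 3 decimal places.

Newton–Raphson from β = 0.68:
  β = 0.680: g = -0.0132, g' = -0.898 → β = 0.665
Converged at β = 0.665.
Compositions from xᵢ = zᵢ/(1+β(Kᵢ−1)), yᵢ = Kᵢxᵢ:
  diethyl ether: x = 0.169, y = 0.637
  1-propanol: x = 0.364, y = 0.189
  n-heptane: x = 0.308, y = 0.123
  toluene: x = 0.159, y = 0.051

y_n-heptane = 0.123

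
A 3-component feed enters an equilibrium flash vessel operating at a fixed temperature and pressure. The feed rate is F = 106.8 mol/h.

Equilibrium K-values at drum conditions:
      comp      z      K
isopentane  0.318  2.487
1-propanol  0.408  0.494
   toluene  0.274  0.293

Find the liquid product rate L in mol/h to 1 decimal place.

L = 98.0 mol/h

Material balance + equilibrium reduce to Σ zᵢ(Kᵢ−1)/(1+ψ(Kᵢ−1)) = 0.
Feasibility: ΣzᵢKᵢ = 1.073, Σzᵢ/Kᵢ = 1.889 — both > 1, two phases present.
Newton iteration, ψ⁰ = 0.5:
  ψ = 0.500: g = -0.3048, g' = -0.746 → ψ = 0.092
  ψ = 0.092: g = -0.0074, g' = -0.816 → ψ = 0.082
  ψ = 0.082: g = 0.0000, g' = -0.826 → ψ = 0.083
Converged at ψ = 0.083.
Then V = ψ·F = 0.0825·106.8 = 8.8 mol/h and L = F − V = 98.0 mol/h.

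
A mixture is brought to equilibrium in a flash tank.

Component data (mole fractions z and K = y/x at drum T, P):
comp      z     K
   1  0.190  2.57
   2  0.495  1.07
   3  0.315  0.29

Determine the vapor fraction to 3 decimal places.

ψ = 0.201

Material balance + equilibrium reduce to Σ zᵢ(Kᵢ−1)/(1+ψ(Kᵢ−1)) = 0.
g(0) = ΣzᵢKᵢ − 1 = 0.109 and g(1) = 1 − Σzᵢ/Kᵢ = -0.623, so a root lies in (0, 1).
Newton iteration, ψ⁰ = 0.5:
  ψ = 0.500: g = -0.1462, g' = -0.531 → ψ = 0.225
  ψ = 0.225: g = -0.0115, g' = -0.483 → ψ = 0.201
Converged at ψ = 0.201.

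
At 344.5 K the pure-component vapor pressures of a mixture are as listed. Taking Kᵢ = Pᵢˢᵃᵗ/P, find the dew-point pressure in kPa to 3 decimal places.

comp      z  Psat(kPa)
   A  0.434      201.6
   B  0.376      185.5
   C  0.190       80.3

At the dew point ψ → 1, so Σzᵢ/Kᵢ = 1 with Kᵢ = Pᵢˢᵃᵗ/P ⇒ 1/P = Σzᵢ/Pᵢˢᵃᵗ.
1/P = 0.434/201.6 + 0.376/185.5 + 0.190/80.3 = 0.006546 ⇒ P = 152.768 kPa

Pdew = 152.768 kPa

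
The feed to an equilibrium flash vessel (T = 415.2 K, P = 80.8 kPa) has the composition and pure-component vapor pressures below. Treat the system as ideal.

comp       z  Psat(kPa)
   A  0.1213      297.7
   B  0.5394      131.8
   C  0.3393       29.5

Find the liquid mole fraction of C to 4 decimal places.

Raoult's law: Kᵢ = Pᵢˢᵃᵗ/P = Pᵢˢᵃᵗ/80.8.
  K_A = 297.7/80.8 = 3.684406, K_B = 131.8/80.8 = 1.631188, K_C = 29.5/80.8 = 0.365099
Newton iteration, V/F⁰ = 0.48:
  V/F = 0.4800: g = 0.09373, g' = -0.5764 → V/F = 0.6426
  V/F = 0.6426: g = -0.00217, g' = -0.6167 → V/F = 0.6391
Converged at V/F = 0.6391.
Compositions from xᵢ = zᵢ/(1+V/F(Kᵢ−1)), yᵢ = Kᵢxᵢ:
  A: x = 0.0447, y = 0.1646
  B: x = 0.3844, y = 0.6270
  C: x = 0.5710, y = 0.2085

x_C = 0.5710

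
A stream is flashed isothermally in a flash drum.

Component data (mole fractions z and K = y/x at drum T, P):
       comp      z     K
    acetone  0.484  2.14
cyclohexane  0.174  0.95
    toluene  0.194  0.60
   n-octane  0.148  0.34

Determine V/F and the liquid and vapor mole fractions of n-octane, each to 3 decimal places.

Material balance + equilibrium reduce to Σ zᵢ(Kᵢ−1)/(1+V/F(Kᵢ−1)) = 0.
g(0) = ΣzᵢKᵢ − 1 = 0.368 and g(1) = 1 − Σzᵢ/Kᵢ = -0.168, so a root lies in (0, 1).
Newton–Raphson from V/F = 0.5:
  V/F = 0.500: g = 0.0997, g' = -0.448 → V/F = 0.723
  V/F = 0.723: g = -0.0024, g' = -0.487 → V/F = 0.718
Converged at V/F = 0.718.
Compositions from xᵢ = zᵢ/(1+V/F(Kᵢ−1)), yᵢ = Kᵢxᵢ:
  acetone: x = 0.266, y = 0.570
  cyclohexane: x = 0.180, y = 0.171
  toluene: x = 0.272, y = 0.163
  n-octane: x = 0.281, y = 0.096

V/F = 0.718, x_n-octane = 0.281, y_n-octane = 0.096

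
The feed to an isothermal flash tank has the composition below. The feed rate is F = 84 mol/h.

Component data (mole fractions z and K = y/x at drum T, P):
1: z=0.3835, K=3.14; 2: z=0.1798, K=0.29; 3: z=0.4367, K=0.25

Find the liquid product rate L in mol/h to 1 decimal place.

L = 64.6 mol/h

Let β = V/F and solve Σ zᵢ(Kᵢ−1)/(1+β(Kᵢ−1)) = 0.
Feasibility: ΣzᵢKᵢ = 1.3655, Σzᵢ/Kᵢ = 2.4889 — both > 1, two phases present.
Newton–Raphson from β = 0.66:
  β = 0.6600: g = -0.54860, g' = -1.5860 → β = 0.3141
  β = 0.3141: g = -0.10196, g' = -1.1986 → β = 0.2290
  β = 0.2290: g = 0.00285, g' = -1.2783 → β = 0.2313
Converged at β = 0.2313.
Then V = β·F = 0.2313·84 = 19.4 mol/h and L = F − V = 64.6 mol/h.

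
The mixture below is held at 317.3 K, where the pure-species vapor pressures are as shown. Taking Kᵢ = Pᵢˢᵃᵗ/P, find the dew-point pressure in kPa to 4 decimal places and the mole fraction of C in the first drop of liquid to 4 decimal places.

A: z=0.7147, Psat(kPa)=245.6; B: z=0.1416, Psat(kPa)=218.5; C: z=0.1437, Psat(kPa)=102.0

At the dew point ψ → 1, so Σzᵢ/Kᵢ = 1 with Kᵢ = Pᵢˢᵃᵗ/P ⇒ 1/P = Σzᵢ/Pᵢˢᵃᵗ.
1/P = 0.7147/245.6 + 0.1416/218.5 + 0.1437/102.0 = 0.0049669 ⇒ P = 201.3330 kPa
xᵢ = zᵢP/Pᵢˢᵃᵗ ⇒ x_C = 0.1437·201.3330/102.0 = 0.2836

Pdew = 201.3330 kPa, x_C = 0.2836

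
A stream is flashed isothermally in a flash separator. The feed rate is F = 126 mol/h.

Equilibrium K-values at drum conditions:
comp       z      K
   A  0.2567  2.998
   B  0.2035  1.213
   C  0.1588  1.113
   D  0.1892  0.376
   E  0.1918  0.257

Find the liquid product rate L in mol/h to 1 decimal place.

L = 79.0 mol/h

Let ψ = V/F and solve Σ zᵢ(Kᵢ−1)/(1+ψ(Kᵢ−1)) = 0.
Check two-phase: ΣzᵢKᵢ = 1.3136 > 1 and Σzᵢ/Kᵢ = 1.6456 > 1, so g(0) = 0.3136 > 0 and g(1) = -0.6456 < 0.
Newton–Raphson from ψ = 0.5:
  ψ = 0.5000: g = -0.08561, g' = -0.6895 → ψ = 0.3758
  ψ = 0.3758: g = -0.00168, g' = -0.6736 → ψ = 0.3733
Converged at ψ = 0.3733.
Then V = ψ·F = 0.3733·126 = 47.0 mol/h and L = F − V = 79.0 mol/h.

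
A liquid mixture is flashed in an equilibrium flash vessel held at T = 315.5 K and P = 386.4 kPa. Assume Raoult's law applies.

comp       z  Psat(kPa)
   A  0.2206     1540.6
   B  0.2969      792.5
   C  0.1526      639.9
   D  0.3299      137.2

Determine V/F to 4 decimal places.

V/F = 0.7886

Raoult's law: Kᵢ = Pᵢˢᵃᵗ/P = Pᵢˢᵃᵗ/386.4.
  K_A = 1540.6/386.4 = 3.987060, K_B = 792.5/386.4 = 2.050983, K_C = 639.9/386.4 = 1.656056, K_D = 137.2/386.4 = 0.355072
Material balance + equilibrium reduce to Σ zᵢ(Kᵢ−1)/(1+V/F(Kᵢ−1)) = 0.
Feasibility: ΣzᵢKᵢ = 1.8583, Σzᵢ/Kᵢ = 1.2213 — both > 1, two phases present.
Newton iteration, V/F⁰ = 0.33:
  V/F = 0.3300: g = 0.37554, g' = -0.9458 → V/F = 0.7271
  V/F = 0.7271: g = 0.05181, g' = -0.8176 → V/F = 0.7904
  V/F = 0.7904: g = -0.00158, g' = -0.8715 → V/F = 0.7886
Converged at V/F = 0.7886.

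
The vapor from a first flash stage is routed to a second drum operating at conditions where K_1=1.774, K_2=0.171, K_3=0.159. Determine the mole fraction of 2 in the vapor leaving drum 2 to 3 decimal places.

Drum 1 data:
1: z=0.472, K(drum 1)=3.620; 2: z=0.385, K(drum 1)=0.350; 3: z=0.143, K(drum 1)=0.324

y_2 (drum 2) = 0.061

Drum 1:
Material balance + equilibrium reduce to Σ zᵢ(Kᵢ−1)/(1+ψ₁(Kᵢ−1)) = 0.
Check two-phase: ΣzᵢKᵢ = 1.890 > 1 and Σzᵢ/Kᵢ = 1.672 > 1, so g(0) = 0.890 > 0 and g(1) = -0.672 < 0.
Newton–Raphson from ψ₁ = 0.5:
  ψ₁ = 0.500: g = 0.0186, g' = -1.113 → ψ₁ = 0.517
Converged at ψ₁ = 0.517.
Drum-1 compositions:
  1: x = 0.201, y = 0.726
  2: x = 0.580, y = 0.203
  3: x = 0.220, y = 0.071
Drum-2 feed = drum-1 vapor: z₂ = (0.7259, 0.2029, 0.0712).
Drum 2:
Material balance + equilibrium reduce to Σ zᵢ(Kᵢ−1)/(1+ψ₂(Kᵢ−1)) = 0.
Check two-phase: ΣzᵢKᵢ = 1.334 > 1 and Σzᵢ/Kᵢ = 2.044 > 1, so g(0) = 0.334 > 0 and g(1) = -1.044 < 0.
Iterate (Newton) starting at ψ₂ = 0.69:
  ψ₂ = 0.690: g = -0.1694, g' = -1.232 → ψ₂ = 0.552
  ψ₂ = 0.552: g = -0.0286, g' = -0.864 → ψ₂ = 0.519
  ψ₂ = 0.519: g = -0.0009, g' = -0.810 → ψ₂ = 0.518
Converged at ψ₂ = 0.518.
  1: x = 0.518, y = 0.919
  2: x = 0.356, y = 0.061
  3: x = 0.126, y = 0.020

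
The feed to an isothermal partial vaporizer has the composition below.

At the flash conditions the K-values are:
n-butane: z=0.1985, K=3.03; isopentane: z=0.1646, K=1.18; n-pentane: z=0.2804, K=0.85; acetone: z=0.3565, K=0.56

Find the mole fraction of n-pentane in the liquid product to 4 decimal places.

x_n-pentane = 0.3003

Material balance + equilibrium reduce to Σ zᵢ(Kᵢ−1)/(1+V/F(Kᵢ−1)) = 0.
Check two-phase: ΣzᵢKᵢ = 1.2337 > 1 and Σzᵢ/Kᵢ = 1.1715 > 1, so g(0) = 0.2337 > 0 and g(1) = -0.1715 < 0.
Newton–Raphson from V/F = 0.5:
  V/F = 0.5000: g = -0.01941, g' = -0.3268 → V/F = 0.4406
  V/F = 0.4406: g = 0.00054, g' = -0.3460 → V/F = 0.4422
Converged at V/F = 0.4422.
Compositions from xᵢ = zᵢ/(1+V/F(Kᵢ−1)), yᵢ = Kᵢxᵢ:
  n-butane: x = 0.1046, y = 0.3170
  isopentane: x = 0.1525, y = 0.1799
  n-pentane: x = 0.3003, y = 0.2553
  acetone: x = 0.4426, y = 0.2479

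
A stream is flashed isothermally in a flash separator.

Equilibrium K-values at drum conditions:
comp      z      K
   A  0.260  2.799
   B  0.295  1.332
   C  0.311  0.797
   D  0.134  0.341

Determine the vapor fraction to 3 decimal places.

Material balance + equilibrium reduce to Σ zᵢ(Kᵢ−1)/(1+ψ(Kᵢ−1)) = 0.
Check two-phase: ΣzᵢKᵢ = 1.414 > 1 and Σzᵢ/Kᵢ = 1.098 > 1, so g(0) = 0.414 > 0 and g(1) = -0.098 < 0.
Iterate (Newton) starting at ψ = 0.37:
  ψ = 0.370: g = 0.1830, g' = -0.446 → ψ = 0.780
  ψ = 0.780: g = 0.0155, g' = -0.431 → ψ = 0.816
Converged at ψ = 0.816.

ψ = 0.816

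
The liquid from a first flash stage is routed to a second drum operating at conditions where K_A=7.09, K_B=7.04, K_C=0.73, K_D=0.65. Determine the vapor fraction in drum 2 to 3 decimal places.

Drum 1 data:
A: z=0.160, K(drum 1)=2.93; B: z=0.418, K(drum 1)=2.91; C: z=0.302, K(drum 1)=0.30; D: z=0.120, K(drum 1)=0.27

V/F (drum 2) = 0.796

Drum 1:
Rachford–Rice: g(ψ₁) = Σ zᵢ(Kᵢ−1)/(1+ψ₁(Kᵢ−1)) = 0.
g(0) = ΣzᵢKᵢ − 1 = 0.808 and g(1) = 1 − Σzᵢ/Kᵢ = -0.649, so a root lies in (0, 1).
Iterate (Newton) starting at ψ₁ = 0.42:
  ψ₁ = 0.420: g = 0.1878, g' = -1.081 → ψ₁ = 0.594
  ψ₁ = 0.594: g = 0.0017, g' = -1.097 → ψ₁ = 0.595
Converged at ψ₁ = 0.595.
Drum-1 compositions:
  A: x = 0.074, y = 0.218
  B: x = 0.196, y = 0.569
  C: x = 0.518, y = 0.155
  D: x = 0.212, y = 0.057
Drum-2 feed = drum-1 liquid: z₂ = (0.0745, 0.1956, 0.5177, 0.2122).
Drum 2:
Material balance + equilibrium reduce to Σ zᵢ(Kᵢ−1)/(1+ψ₂(Kᵢ−1)) = 0.
Check two-phase: ΣzᵢKᵢ = 2.421 > 1 and Σzᵢ/Kᵢ = 1.074 > 1, so g(0) = 1.421 > 0 and g(1) = -0.074 < 0.
Newton–Raphson from ψ₂ = 0.39:
  ψ₂ = 0.390: g = 0.2442, g' = -0.958 → ψ₂ = 0.645
  ψ₂ = 0.645: g = 0.0682, g' = -0.510 → ψ₂ = 0.779
  ψ₂ = 0.779: g = 0.0071, g' = -0.413 → ψ₂ = 0.796
Converged at ψ₂ = 0.796.
  A: x = 0.013, y = 0.090
  B: x = 0.034, y = 0.237
  C: x = 0.659, y = 0.481
  D: x = 0.294, y = 0.191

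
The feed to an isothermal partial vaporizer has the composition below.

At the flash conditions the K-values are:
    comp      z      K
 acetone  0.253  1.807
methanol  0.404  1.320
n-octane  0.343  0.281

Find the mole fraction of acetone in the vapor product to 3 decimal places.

Let ψ = V/F and solve Σ zᵢ(Kᵢ−1)/(1+ψ(Kᵢ−1)) = 0.
Feasibility: ΣzᵢKᵢ = 1.087, Σzᵢ/Kᵢ = 1.667 — both > 1, two phases present.
Iterate (Newton) starting at ψ = 0.5:
  ψ = 0.500: g = -0.1281, g' = -0.547 → ψ = 0.266
  ψ = 0.266: g = -0.0176, g' = -0.418 → ψ = 0.224
  ψ = 0.224: g = -0.0003, g' = -0.406 → ψ = 0.223
Converged at ψ = 0.223.
Compositions from xᵢ = zᵢ/(1+ψ(Kᵢ−1)), yᵢ = Kᵢxᵢ:
  acetone: x = 0.214, y = 0.387
  methanol: x = 0.377, y = 0.498
  n-octane: x = 0.408, y = 0.115

y_acetone = 0.387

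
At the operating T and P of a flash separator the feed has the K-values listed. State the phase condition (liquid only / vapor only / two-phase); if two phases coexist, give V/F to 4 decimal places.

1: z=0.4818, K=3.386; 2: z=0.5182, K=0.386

ΣzᵢKᵢ = 1.8314; Σzᵢ/Kᵢ = 1.4848.
Both exceed 1, so a two-phase solution exists.
Binary case is linear: z₁(K₁−1)(1+ψ(K₂−1)) + z₂(K₂−1)(1+ψ(K₁−1)) = 0
⇒ ψ = [z₁(K₁−1)+z₂(K₂−1)] / [−(K₁−1)(K₂−1)] = 0.83140/1.46500 = 0.5675

two-phase, V/F = 0.5675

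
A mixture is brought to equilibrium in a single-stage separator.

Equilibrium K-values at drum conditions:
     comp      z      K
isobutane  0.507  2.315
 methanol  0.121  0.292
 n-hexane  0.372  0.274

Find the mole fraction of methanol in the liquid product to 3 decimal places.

Iterate (Newton) starting at ψ = 0.4:
  ψ = 0.400: g = -0.0632, g' = -0.884 → ψ = 0.328
Converged at ψ = 0.328.
Compositions from xᵢ = zᵢ/(1+ψ(Kᵢ−1)), yᵢ = Kᵢxᵢ:
  isobutane: x = 0.354, y = 0.820
  methanol: x = 0.158, y = 0.046
  n-hexane: x = 0.488, y = 0.134

x_methanol = 0.158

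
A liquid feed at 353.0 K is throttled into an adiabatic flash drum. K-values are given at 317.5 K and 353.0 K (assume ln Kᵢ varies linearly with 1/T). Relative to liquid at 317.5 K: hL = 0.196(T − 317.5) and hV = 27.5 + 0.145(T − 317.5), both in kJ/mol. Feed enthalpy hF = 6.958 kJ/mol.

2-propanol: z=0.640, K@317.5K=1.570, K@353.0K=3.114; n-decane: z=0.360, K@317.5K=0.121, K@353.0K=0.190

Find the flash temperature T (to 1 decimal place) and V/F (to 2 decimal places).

Adiabatic flash: solve Rachford–Rice at each trial T, then check hF = ψ·hV(T) + (1−ψ)·hL(T).
  T = 317.5 K: K = (1.570, 0.121), RR gives ψ = 0.097, H_out = 2.654 kJ/mol
  T = 353.0 K: K = (3.114, 0.190), RR gives ψ = 0.620, H_out = 22.881 kJ/mol
  T = 335.2 K: K = (2.249, 0.153), RR gives ψ = 0.468, H_out = 15.911 kJ/mol
  T = 326.4 K: K = (1.890, 0.137), RR gives ψ = 0.337, H_out = 10.860 kJ/mol
  T = 321.9 K: K = (1.723, 0.129), RR gives ψ = 0.237, H_out = 7.318 kJ/mol
  T = 319.7 K: K = (1.645, 0.125), RR gives ψ = 0.173, H_out = 5.180 kJ/mol
Linear interpolation between T = 319.7 (H_out = 5.180) and T = 321.9 (H_out = 7.318) on hF = 6.958 gives T ≈ 321.5 K, at which ψ = 0.23.

T = 321.5 K, V/F = 0.23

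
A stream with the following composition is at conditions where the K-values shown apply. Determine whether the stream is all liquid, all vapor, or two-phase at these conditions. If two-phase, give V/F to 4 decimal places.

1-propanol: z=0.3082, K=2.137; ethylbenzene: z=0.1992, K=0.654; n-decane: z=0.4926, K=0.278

ΣzᵢKᵢ = 0.9258; Σzᵢ/Kᵢ = 2.2208.
Since ΣzᵢKᵢ < 1 the mixture is below its bubble point — single liquid phase.

all liquid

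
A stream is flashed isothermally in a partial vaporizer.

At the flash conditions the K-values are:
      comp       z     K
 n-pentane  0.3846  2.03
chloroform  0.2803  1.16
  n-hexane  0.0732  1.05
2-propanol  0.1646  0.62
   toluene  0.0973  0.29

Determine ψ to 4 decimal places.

ψ = 0.8237

Newton–Raphson from ψ = 0.5:
  ψ = 0.5000: g = 0.12225, g' = -0.3382 → ψ = 0.8614
  ψ = 0.8614: g = -0.01804, g' = -0.4980 → ψ = 0.8252
  ψ = 0.8252: g = -0.00069, g' = -0.4615 → ψ = 0.8237
Converged at ψ = 0.8237.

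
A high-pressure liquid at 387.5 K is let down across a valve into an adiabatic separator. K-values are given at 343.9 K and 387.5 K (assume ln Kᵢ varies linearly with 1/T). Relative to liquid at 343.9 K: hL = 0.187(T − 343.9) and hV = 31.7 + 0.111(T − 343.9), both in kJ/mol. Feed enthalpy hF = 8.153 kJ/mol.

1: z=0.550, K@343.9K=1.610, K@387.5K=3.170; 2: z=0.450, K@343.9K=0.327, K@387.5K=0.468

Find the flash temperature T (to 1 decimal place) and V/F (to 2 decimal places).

T = 348.6 K, V/F = 0.23

Adiabatic flash: solve Rachford–Rice at each trial T, then check hF = ψ·hV(T) + (1−ψ)·hL(T).
  T = 343.9 K: K = (1.610, 0.327), RR gives ψ = 0.080, H_out = 2.521 kJ/mol
  T = 387.5 K: K = (3.170, 0.468), RR gives ψ = 0.826, H_out = 31.613 kJ/mol
  T = 365.7 K: K = (2.305, 0.395), RR gives ψ = 0.565, H_out = 21.049 kJ/mol
  T = 354.8 K: K = (1.937, 0.361), RR gives ψ = 0.380, H_out = 13.771 kJ/mol
  T = 349.4 K: K = (1.770, 0.344), RR gives ψ = 0.254, H_out = 8.968 kJ/mol
  T = 346.6 K: K = (1.687, 0.335), RR gives ψ = 0.173, H_out = 5.942 kJ/mol
  T = 348.0 K: K = (1.728, 0.340), RR gives ψ = 0.215, H_out = 7.512 kJ/mol
Linear interpolation between T = 348.0 (H_out = 7.512) and T = 349.4 (H_out = 8.968) on hF = 8.153 gives T ≈ 348.6 K, at which ψ = 0.23.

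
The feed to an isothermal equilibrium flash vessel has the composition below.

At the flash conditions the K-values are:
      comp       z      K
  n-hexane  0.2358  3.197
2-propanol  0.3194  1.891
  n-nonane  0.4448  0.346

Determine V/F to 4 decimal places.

Iterate (Newton) starting at V/F = 0.5:
  V/F = 0.5000: g = 0.01150, g' = -0.7998 → V/F = 0.5144
Converged at V/F = 0.5144.

V/F = 0.5144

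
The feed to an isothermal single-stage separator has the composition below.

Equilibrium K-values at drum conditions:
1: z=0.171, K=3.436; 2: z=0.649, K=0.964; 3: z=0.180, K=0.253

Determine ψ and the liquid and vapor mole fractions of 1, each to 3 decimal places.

Rachford–Rice: g(ψ) = Σ zᵢ(Kᵢ−1)/(1+ψ(Kᵢ−1)) = 0.
Check two-phase: ΣzᵢKᵢ = 1.259 > 1 and Σzᵢ/Kᵢ = 1.434 > 1, so g(0) = 0.259 > 0 and g(1) = -0.434 < 0.
Iterate (Newton) starting at ψ = 0.5:
  ψ = 0.500: g = -0.0506, g' = -0.463 → ψ = 0.391
  ψ = 0.391: g = -0.0001, g' = -0.468 → ψ = 0.390
Converged at ψ = 0.390.
Compositions from xᵢ = zᵢ/(1+ψ(Kᵢ−1)), yᵢ = Kᵢxᵢ:
  1: x = 0.088, y = 0.301
  2: x = 0.658, y = 0.635
  3: x = 0.254, y = 0.064

ψ = 0.390, x_1 = 0.088, y_1 = 0.301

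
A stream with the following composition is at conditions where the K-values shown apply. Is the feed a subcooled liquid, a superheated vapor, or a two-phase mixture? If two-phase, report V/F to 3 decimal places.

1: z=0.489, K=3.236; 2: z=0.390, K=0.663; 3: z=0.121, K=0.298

ΣzᵢKᵢ = 1.877; Σzᵢ/Kᵢ = 1.145.
Both exceed 1, so a two-phase solution exists.
Iterate (Newton) starting at ψ = 0.5:
  ψ = 0.500: g = 0.2273, g' = -0.751 → ψ = 0.803
  ψ = 0.803: g = 0.0164, g' = -0.709 → ψ = 0.826
Converged at ψ = 0.826.

two-phase, V/F = 0.826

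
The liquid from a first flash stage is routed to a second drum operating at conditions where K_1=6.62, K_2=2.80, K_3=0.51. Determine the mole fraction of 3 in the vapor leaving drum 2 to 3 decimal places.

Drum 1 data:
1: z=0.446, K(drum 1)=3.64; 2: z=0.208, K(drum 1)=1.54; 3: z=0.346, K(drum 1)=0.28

y_3 (drum 2) = 0.441

Drum 1:
Material balance + equilibrium reduce to Σ zᵢ(Kᵢ−1)/(1+ψ₁(Kᵢ−1)) = 0.
g(0) = ΣzᵢKᵢ − 1 = 1.041 and g(1) = 1 − Σzᵢ/Kᵢ = -0.493, so a root lies in (0, 1).
Newton–Raphson from ψ₁ = 0.5:
  ψ₁ = 0.500: g = 0.2067, g' = -1.053 → ψ₁ = 0.696
  ψ₁ = 0.696: g = -0.0031, g' = -1.139 → ψ₁ = 0.694
Converged at ψ₁ = 0.694.
Drum-1 compositions:
  1: x = 0.158, y = 0.573
  2: x = 0.151, y = 0.233
  3: x = 0.691, y = 0.194
Drum-2 feed = drum-1 liquid: z₂ = (0.1575, 0.1513, 0.6911).
Drum 2:
Material balance + equilibrium reduce to Σ zᵢ(Kᵢ−1)/(1+ψ₂(Kᵢ−1)) = 0.
Check two-phase: ΣzᵢKᵢ = 1.819 > 1 and Σzᵢ/Kᵢ = 1.433 > 1, so g(0) = 0.819 > 0 and g(1) = -0.433 < 0.
Newton iteration, ψ₂⁰ = 0.33:
  ψ₂ = 0.330: g = 0.0771, g' = -1.040 → ψ₂ = 0.404
  ψ₂ = 0.404: g = 0.0061, g' = -0.887 → ψ₂ = 0.411
Converged at ψ₂ = 0.411.
  1: x = 0.048, y = 0.315
  2: x = 0.087, y = 0.244
  3: x = 0.865, y = 0.441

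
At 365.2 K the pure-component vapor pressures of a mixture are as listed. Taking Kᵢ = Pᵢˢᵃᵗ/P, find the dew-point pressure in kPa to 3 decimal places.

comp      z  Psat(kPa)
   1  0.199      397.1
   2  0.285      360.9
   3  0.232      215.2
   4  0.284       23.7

Pdew = 69.677 kPa

At the dew point ψ → 1, so Σzᵢ/Kᵢ = 1 with Kᵢ = Pᵢˢᵃᵗ/P ⇒ 1/P = Σzᵢ/Pᵢˢᵃᵗ.
1/P = 0.199/397.1 + 0.285/360.9 + 0.232/215.2 + 0.284/23.7 = 0.014352 ⇒ P = 69.677 kPa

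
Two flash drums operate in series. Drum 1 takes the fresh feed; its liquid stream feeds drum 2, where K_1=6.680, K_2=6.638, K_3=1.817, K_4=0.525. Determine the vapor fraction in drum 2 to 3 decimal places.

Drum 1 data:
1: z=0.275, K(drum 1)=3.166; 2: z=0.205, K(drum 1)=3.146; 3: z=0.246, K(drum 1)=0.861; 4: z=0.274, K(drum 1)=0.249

Drum 1:
Let ψ₁ = V/F and solve Σ zᵢ(Kᵢ−1)/(1+ψ₁(Kᵢ−1)) = 0.
Check two-phase: ΣzᵢKᵢ = 1.796 > 1 and Σzᵢ/Kᵢ = 1.538 > 1, so g(0) = 0.796 > 0 and g(1) = -0.538 < 0.
Newton iteration, ψ₁⁰ = 0.51:
  ψ₁ = 0.510: g = 0.1227, g' = -0.918 → ψ₁ = 0.644
  ψ₁ = 0.644: g = -0.0024, g' = -0.976 → ψ₁ = 0.641
Converged at ψ₁ = 0.641.
Drum-1 compositions:
  1: x = 0.115, y = 0.364
  2: x = 0.086, y = 0.271
  3: x = 0.270, y = 0.233
  4: x = 0.529, y = 0.132
Drum-2 feed = drum-1 liquid: z₂ = (0.1151, 0.0863, 0.2701, 0.5285).
Drum 2:
Rachford–Rice: g(ψ₂) = Σ zᵢ(Kᵢ−1)/(1+ψ₂(Kᵢ−1)) = 0.
g(0) = ΣzᵢKᵢ − 1 = 1.110 and g(1) = 1 − Σzᵢ/Kᵢ = -0.186, so a root lies in (0, 1).
Newton–Raphson from ψ₂ = 0.58:
  ψ₂ = 0.580: g = 0.0693, g' = -0.662 → ψ₂ = 0.685
  ψ₂ = 0.685: g = 0.0032, g' = -0.607 → ψ₂ = 0.690
Converged at ψ₂ = 0.690.
  1: x = 0.023, y = 0.156
  2: x = 0.018, y = 0.117
  3: x = 0.173, y = 0.314
  4: x = 0.786, y = 0.413

V/F (drum 2) = 0.690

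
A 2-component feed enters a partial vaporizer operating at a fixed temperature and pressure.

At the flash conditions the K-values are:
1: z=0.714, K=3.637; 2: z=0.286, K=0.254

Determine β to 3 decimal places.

β = 0.849

Iterate (Newton) starting at β = 0.36:
  β = 0.360: g = 0.6742, g' = -1.604 → β = 0.780
  β = 0.780: g = 0.1052, g' = -1.442 → β = 0.853
  β = 0.853: g = -0.0077, g' = -1.675 → β = 0.849
Converged at β = 0.849.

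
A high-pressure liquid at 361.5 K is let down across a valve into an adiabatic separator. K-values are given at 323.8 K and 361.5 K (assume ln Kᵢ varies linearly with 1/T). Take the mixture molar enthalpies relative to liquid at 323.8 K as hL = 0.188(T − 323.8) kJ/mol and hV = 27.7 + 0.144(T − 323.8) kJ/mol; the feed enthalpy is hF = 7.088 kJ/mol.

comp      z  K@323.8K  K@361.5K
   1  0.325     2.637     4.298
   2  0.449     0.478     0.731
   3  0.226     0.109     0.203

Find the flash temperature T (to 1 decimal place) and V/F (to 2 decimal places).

T = 333.0 K, V/F = 0.20

Adiabatic flash: solve Rachford–Rice at each trial T, then check hF = ψ·hV(T) + (1−ψ)·hL(T).
  T = 323.8 K: K = (2.637, 0.478, 0.109), RR gives ψ = 0.089, H_out = 2.462 kJ/mol
  T = 361.5 K: K = (4.298, 0.731, 0.203), RR gives ψ = 0.464, H_out = 19.165 kJ/mol
  T = 342.6 K: K = (3.410, 0.598, 0.151), RR gives ψ = 0.292, H_out = 11.382 kJ/mol
  T = 333.2 K: K = (3.010, 0.536, 0.129), RR gives ψ = 0.198, H_out = 7.171 kJ/mol
  T = 328.5 K: K = (2.820, 0.507, 0.119), RR gives ψ = 0.146, H_out = 4.898 kJ/mol
  T = 330.9 K: K = (2.916, 0.522, 0.124), RR gives ψ = 0.173, H_out = 6.076 kJ/mol
Linear interpolation between T = 330.9 (H_out = 6.076) and T = 333.2 (H_out = 7.171) on hF = 7.088 gives T ≈ 333.0 K, at which ψ = 0.20.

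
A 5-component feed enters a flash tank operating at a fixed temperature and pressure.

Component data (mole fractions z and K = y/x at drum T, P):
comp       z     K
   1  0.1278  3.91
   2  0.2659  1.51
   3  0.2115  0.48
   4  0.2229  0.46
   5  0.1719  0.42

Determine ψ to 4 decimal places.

Material balance + equilibrium reduce to Σ zᵢ(Kᵢ−1)/(1+ψ(Kᵢ−1)) = 0.
Feasibility: ΣzᵢKᵢ = 1.1775, Σzᵢ/Kᵢ = 1.5433 — both > 1, two phases present.
Iterate (Newton) starting at ψ = 0.5:
  ψ = 0.5000: g = -0.19439, g' = -0.5646 → ψ = 0.1557
  ψ = 0.1557: g = 0.02089, g' = -0.7870 → ψ = 0.1822
  ψ = 0.1822: g = 0.00061, g' = -0.7421 → ψ = 0.1831
Converged at ψ = 0.1831.

ψ = 0.1831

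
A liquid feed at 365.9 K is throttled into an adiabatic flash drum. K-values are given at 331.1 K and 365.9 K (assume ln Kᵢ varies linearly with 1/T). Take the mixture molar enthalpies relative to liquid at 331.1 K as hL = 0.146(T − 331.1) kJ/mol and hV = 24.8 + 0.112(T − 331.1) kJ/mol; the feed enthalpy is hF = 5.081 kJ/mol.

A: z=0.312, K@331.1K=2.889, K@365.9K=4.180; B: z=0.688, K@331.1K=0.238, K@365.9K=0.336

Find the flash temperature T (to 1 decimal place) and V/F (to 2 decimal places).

T = 343.7 K, V/F = 0.13

Adiabatic flash: solve Rachford–Rice at each trial T, then check hF = ψ·hV(T) + (1−ψ)·hL(T).
  T = 331.1 K: K = (2.889, 0.238), RR gives ψ = 0.045, H_out = 1.122 kJ/mol
  T = 365.9 K: K = (4.180, 0.336), RR gives ψ = 0.254, H_out = 11.068 kJ/mol
  T = 348.5 K: K = (3.507, 0.285), RR gives ψ = 0.162, H_out = 6.465 kJ/mol
  T = 339.8 K: K = (3.191, 0.261), RR gives ψ = 0.108, H_out = 3.923 kJ/mol
  T = 344.1 K: K = (3.346, 0.273), RR gives ψ = 0.136, H_out = 5.206 kJ/mol
  T = 342.0 K: K = (3.270, 0.267), RR gives ψ = 0.123, H_out = 4.587 kJ/mol
Linear interpolation between T = 342.0 (H_out = 4.587) and T = 344.1 (H_out = 5.206) on hF = 5.081 gives T ≈ 343.7 K, at which ψ = 0.13.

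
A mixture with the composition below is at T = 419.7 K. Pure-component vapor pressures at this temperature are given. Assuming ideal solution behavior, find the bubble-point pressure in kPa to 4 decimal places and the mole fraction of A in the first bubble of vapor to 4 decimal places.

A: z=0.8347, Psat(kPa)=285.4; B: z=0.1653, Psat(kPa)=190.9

At the bubble point ψ → 0, so ΣzᵢKᵢ = 1 with Kᵢ = Pᵢˢᵃᵗ/P ⇒ P = ΣzᵢPᵢˢᵃᵗ.
P = 0.8347·285.4 + 0.1653·190.9 = 269.7792 kPa
yᵢ = zᵢPᵢˢᵃᵗ/P ⇒ y_A = 0.8347·285.4/269.7792 = 0.8830

Pbub = 269.7792 kPa, y_A = 0.8830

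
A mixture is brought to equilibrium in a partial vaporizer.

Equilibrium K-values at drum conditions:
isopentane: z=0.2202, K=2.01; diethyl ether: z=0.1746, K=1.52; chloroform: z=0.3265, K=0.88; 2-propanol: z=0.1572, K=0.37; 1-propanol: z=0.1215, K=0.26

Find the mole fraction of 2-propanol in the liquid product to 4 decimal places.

Newton iteration, ψ⁰ = 0.5:
  ψ = 0.5000: g = -0.10914, g' = -0.4348 → ψ = 0.2490
  ψ = 0.2490: g = -0.00998, g' = -0.3732 → ψ = 0.2223
  ψ = 0.2223: g = -0.00001, g' = -0.3724 → ψ = 0.2222
Converged at ψ = 0.2222.
Compositions from xᵢ = zᵢ/(1+ψ(Kᵢ−1)), yᵢ = Kᵢxᵢ:
  isopentane: x = 0.1798, y = 0.3615
  diethyl ether: x = 0.1565, y = 0.2379
  chloroform: x = 0.3354, y = 0.2952
  2-propanol: x = 0.1828, y = 0.0676
  1-propanol: x = 0.1454, y = 0.0378

x_2-propanol = 0.1828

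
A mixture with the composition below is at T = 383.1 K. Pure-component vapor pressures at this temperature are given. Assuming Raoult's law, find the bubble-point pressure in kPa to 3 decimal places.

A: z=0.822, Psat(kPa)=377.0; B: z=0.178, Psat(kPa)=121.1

Pbub = 331.450 kPa

At the bubble point ψ → 0, so ΣzᵢKᵢ = 1 with Kᵢ = Pᵢˢᵃᵗ/P ⇒ P = ΣzᵢPᵢˢᵃᵗ.
P = 0.822·377.0 + 0.178·121.1 = 331.450 kPa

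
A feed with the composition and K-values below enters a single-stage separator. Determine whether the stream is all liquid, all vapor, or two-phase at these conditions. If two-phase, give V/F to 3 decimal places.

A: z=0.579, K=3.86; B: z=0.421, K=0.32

two-phase, V/F = 0.704

ΣzᵢKᵢ = 2.370; Σzᵢ/Kᵢ = 1.466.
Both exceed 1, so a two-phase solution exists.
Rachford–Rice: g(ψ) = Σ zᵢ(Kᵢ−1)/(1+ψ(Kᵢ−1)) = 0.
Newton iteration, ψ⁰ = 0.51:
  ψ = 0.510: g = 0.2353, g' = -1.240 → ψ = 0.700
  ψ = 0.700: g = 0.0056, g' = -1.234 → ψ = 0.704
Converged at ψ = 0.704.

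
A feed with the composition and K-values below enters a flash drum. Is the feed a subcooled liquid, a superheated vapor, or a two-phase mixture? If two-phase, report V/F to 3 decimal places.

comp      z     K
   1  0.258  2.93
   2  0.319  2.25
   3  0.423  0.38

ΣzᵢKᵢ = 1.634; Σzᵢ/Kᵢ = 1.343.
Both exceed 1, so a two-phase solution exists.
Let ψ = V/F and solve Σ zᵢ(Kᵢ−1)/(1+ψ(Kᵢ−1)) = 0.
Newton–Raphson from ψ = 0.5:
  ψ = 0.500: g = 0.1187, g' = -0.779 → ψ = 0.652
Converged at ψ = 0.652.

two-phase, V/F = 0.652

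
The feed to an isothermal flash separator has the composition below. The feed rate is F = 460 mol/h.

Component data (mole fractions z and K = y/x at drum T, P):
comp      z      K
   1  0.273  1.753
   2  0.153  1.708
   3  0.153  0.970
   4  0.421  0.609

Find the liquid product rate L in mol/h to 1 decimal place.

Iterate (Newton) starting at β = 0.5:
  β = 0.500: g = 0.0201, g' = -0.223 → β = 0.590
Converged at β = 0.590.
Then V = β·F = 0.5904·460 = 271.6 mol/h and L = F − V = 188.4 mol/h.

L = 188.4 mol/h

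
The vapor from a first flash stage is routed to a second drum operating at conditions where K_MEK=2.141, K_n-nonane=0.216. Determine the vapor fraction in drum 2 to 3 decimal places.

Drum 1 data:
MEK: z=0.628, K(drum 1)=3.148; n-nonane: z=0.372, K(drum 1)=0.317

V/F (drum 2) = 0.758

Drum 1:
Binary case is linear: z₁(K₁−1)(1+ψ₁(K₂−1)) + z₂(K₂−1)(1+ψ₁(K₁−1)) = 0
⇒ ψ₁ = [z₁(K₁−1)+z₂(K₂−1)] / [−(K₁−1)(K₂−1)] = 1.0949/1.4671 = 0.746
Drum-1 compositions:
  MEK: x = 0.241, y = 0.759
  n-nonane: x = 0.759, y = 0.241
Drum-2 feed = drum-1 vapor: z₂ = (0.7595, 0.2405).
Drum 2:
Material balance + equilibrium reduce to Σ zᵢ(Kᵢ−1)/(1+ψ₂(Kᵢ−1)) = 0.
g(0) = ΣzᵢKᵢ − 1 = 0.678 and g(1) = 1 − Σzᵢ/Kᵢ = -0.468, so a root lies in (0, 1).
Binary case is linear: z₁(K₁−1)(1+ψ₂(K₂−1)) + z₂(K₂−1)(1+ψ₂(K₁−1)) = 0
⇒ ψ₂ = [z₁(K₁−1)+z₂(K₂−1)] / [−(K₁−1)(K₂−1)] = 0.6780/0.8945 = 0.758
  MEK: x = 0.407, y = 0.872
  n-nonane: x = 0.593, y = 0.128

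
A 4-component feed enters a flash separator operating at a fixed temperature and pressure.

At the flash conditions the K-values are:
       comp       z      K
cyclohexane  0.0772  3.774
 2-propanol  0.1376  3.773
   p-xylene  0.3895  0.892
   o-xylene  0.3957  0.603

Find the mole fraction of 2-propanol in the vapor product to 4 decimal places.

y_2-propanol = 0.2117

Material balance + equilibrium reduce to Σ zᵢ(Kᵢ−1)/(1+ψ(Kᵢ−1)) = 0.
Check two-phase: ΣzᵢKᵢ = 1.3966 > 1 and Σzᵢ/Kᵢ = 1.1498 > 1, so g(0) = 0.3966 > 0 and g(1) = -0.1498 < 0.
Newton iteration, ψ⁰ = 0.57:
  ψ = 0.5700: g = -0.01704, g' = -0.3574 → ψ = 0.5223
  ψ = 0.5223: g = 0.00052, g' = -0.3799 → ψ = 0.5237
Converged at ψ = 0.5237.
Compositions from xᵢ = zᵢ/(1+ψ(Kᵢ−1)), yᵢ = Kᵢxᵢ:
  cyclohexane: x = 0.0315, y = 0.1188
  2-propanol: x = 0.0561, y = 0.2117
  p-xylene: x = 0.4129, y = 0.3683
  o-xylene: x = 0.4996, y = 0.3012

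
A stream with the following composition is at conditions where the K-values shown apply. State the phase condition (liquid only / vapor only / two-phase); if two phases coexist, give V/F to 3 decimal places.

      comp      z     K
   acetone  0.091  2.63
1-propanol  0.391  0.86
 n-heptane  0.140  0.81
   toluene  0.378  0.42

ΣzᵢKᵢ = 0.848; Σzᵢ/Kᵢ = 1.562.
Since ΣzᵢKᵢ < 1 the mixture is below its bubble point — single liquid phase.

liquid only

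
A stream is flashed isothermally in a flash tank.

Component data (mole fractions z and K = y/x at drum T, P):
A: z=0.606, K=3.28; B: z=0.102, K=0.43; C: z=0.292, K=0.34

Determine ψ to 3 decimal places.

Newton–Raphson from ψ = 0.33:
  ψ = 0.330: g = 0.4705, g' = -1.284 → ψ = 0.696
  ψ = 0.696: g = 0.0809, g' = -0.997 → ψ = 0.778
  ψ = 0.778: g = -0.0020, g' = -1.053 → ψ = 0.776
Converged at ψ = 0.776.

ψ = 0.776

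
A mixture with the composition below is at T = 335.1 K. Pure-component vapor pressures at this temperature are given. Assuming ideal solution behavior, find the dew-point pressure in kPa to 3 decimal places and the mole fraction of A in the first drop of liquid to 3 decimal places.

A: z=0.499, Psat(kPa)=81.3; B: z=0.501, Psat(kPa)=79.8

At the dew point ψ → 1, so Σzᵢ/Kᵢ = 1 with Kᵢ = Pᵢˢᵃᵗ/P ⇒ 1/P = Σzᵢ/Pᵢˢᵃᵗ.
1/P = 0.499/81.3 + 0.501/79.8 = 0.012416 ⇒ P = 80.542 kPa
xᵢ = zᵢP/Pᵢˢᵃᵗ ⇒ x_A = 0.499·80.542/81.3 = 0.494

Pdew = 80.542 kPa, x_A = 0.494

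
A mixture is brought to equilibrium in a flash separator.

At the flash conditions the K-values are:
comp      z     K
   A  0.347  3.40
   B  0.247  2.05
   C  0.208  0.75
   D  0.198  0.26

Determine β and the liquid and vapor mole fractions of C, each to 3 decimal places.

Newton–Raphson from β = 0.5:
  β = 0.500: g = 0.2566, g' = -0.820 → β = 0.813
  β = 0.813: g = -0.0108, g' = -1.012 → β = 0.802
Converged at β = 0.802.
Compositions from xᵢ = zᵢ/(1+β(Kᵢ−1)), yᵢ = Kᵢxᵢ:
  A: x = 0.119, y = 0.403
  B: x = 0.134, y = 0.275
  C: x = 0.260, y = 0.195
  D: x = 0.487, y = 0.127

β = 0.802, x_C = 0.260, y_C = 0.195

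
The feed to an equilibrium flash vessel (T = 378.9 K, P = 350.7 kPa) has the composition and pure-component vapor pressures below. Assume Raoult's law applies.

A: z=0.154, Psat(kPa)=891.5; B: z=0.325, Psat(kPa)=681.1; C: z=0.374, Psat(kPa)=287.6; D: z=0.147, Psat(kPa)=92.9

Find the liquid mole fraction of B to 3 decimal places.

x_B = 0.196

Raoult's law: Kᵢ = Pᵢˢᵃᵗ/P = Pᵢˢᵃᵗ/350.7.
  K_A = 891.5/350.7 = 2.54206, K_B = 681.1/350.7 = 1.94212, K_C = 287.6/350.7 = 0.82007, K_D = 92.9/350.7 = 0.26490
Newton–Raphson from ψ = 0.5:
  ψ = 0.500: g = 0.0974, g' = -0.463 → ψ = 0.710
  ψ = 0.710: g = -0.0065, g' = -0.551 → ψ = 0.698
Converged at ψ = 0.698.
Compositions from xᵢ = zᵢ/(1+ψ(Kᵢ−1)), yᵢ = Kᵢxᵢ:
  A: x = 0.074, y = 0.188
  B: x = 0.196, y = 0.381
  C: x = 0.428, y = 0.351
  D: x = 0.302, y = 0.080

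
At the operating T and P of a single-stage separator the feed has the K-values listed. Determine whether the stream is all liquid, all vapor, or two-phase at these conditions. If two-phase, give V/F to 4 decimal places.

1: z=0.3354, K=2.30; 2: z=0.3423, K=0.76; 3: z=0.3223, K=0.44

two-phase, V/F = 0.3179

ΣzᵢKᵢ = 1.1734; Σzᵢ/Kᵢ = 1.3287.
Both exceed 1, so a two-phase solution exists.
Let ψ = V/F and solve Σ zᵢ(Kᵢ−1)/(1+ψ(Kᵢ−1)) = 0.
Newton iteration, ψ⁰ = 0.68:
  ψ = 0.6800: g = -0.15823, g' = -0.4515 → ψ = 0.3295
  ψ = 0.3295: g = -0.00529, g' = -0.4531 → ψ = 0.3179
Converged at ψ = 0.3179.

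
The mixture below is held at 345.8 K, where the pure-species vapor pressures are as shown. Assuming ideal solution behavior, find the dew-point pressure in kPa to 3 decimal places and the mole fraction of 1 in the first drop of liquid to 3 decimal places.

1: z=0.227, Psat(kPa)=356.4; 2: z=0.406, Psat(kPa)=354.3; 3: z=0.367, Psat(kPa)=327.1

Pdew = 344.255 kPa, x_1 = 0.219

At the dew point ψ → 1, so Σzᵢ/Kᵢ = 1 with Kᵢ = Pᵢˢᵃᵗ/P ⇒ 1/P = Σzᵢ/Pᵢˢᵃᵗ.
1/P = 0.227/356.4 + 0.406/354.3 + 0.367/327.1 = 0.002905 ⇒ P = 344.255 kPa
xᵢ = zᵢP/Pᵢˢᵃᵗ ⇒ x_1 = 0.227·344.255/356.4 = 0.219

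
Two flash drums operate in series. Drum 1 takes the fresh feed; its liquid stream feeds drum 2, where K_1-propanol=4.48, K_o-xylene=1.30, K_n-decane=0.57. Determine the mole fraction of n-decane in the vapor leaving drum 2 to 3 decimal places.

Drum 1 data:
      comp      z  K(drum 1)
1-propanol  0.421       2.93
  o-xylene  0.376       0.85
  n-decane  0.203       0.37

Drum 1:
Material balance + equilibrium reduce to Σ zᵢ(Kᵢ−1)/(1+ψ₁(Kᵢ−1)) = 0.
Feasibility: ΣzᵢKᵢ = 1.628, Σzᵢ/Kᵢ = 1.135 — both > 1, two phases present.
Iterate (Newton) starting at ψ₁ = 0.5:
  ψ₁ = 0.500: g = 0.1658, g' = -0.588 → ψ₁ = 0.782
  ψ₁ = 0.782: g = 0.0078, g' = -0.573 → ψ₁ = 0.796
Converged at ψ₁ = 0.796.
Drum-1 compositions:
  1-propanol: x = 0.166, y = 0.486
  o-xylene: x = 0.427, y = 0.363
  n-decane: x = 0.407, y = 0.151
Drum-2 feed = drum-1 liquid: z₂ = (0.1660, 0.4270, 0.4070).
Drum 2:
Rachford–Rice: g(ψ₂) = Σ zᵢ(Kᵢ−1)/(1+ψ₂(Kᵢ−1)) = 0.
Feasibility: ΣzᵢKᵢ = 1.531, Σzᵢ/Kᵢ = 1.080 — both > 1, two phases present.
Iterate (Newton) starting at ψ₂ = 0.37:
  ψ₂ = 0.370: g = 0.1598, g' = -0.522 → ψ₂ = 0.676
  ψ₂ = 0.676: g = 0.0321, g' = -0.355 → ψ₂ = 0.766
  ψ₂ = 0.766: g = 0.0007, g' = -0.342 → ψ₂ = 0.768
Converged at ψ₂ = 0.768.
  1-propanol: x = 0.045, y = 0.202
  o-xylene: x = 0.347, y = 0.451
  n-decane: x = 0.608, y = 0.346

y_n-decane (drum 2) = 0.346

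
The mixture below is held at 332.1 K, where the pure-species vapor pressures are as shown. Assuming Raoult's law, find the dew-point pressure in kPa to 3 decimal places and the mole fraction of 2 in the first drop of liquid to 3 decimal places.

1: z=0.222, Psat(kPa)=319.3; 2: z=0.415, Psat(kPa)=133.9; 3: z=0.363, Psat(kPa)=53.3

At the dew point ψ → 1, so Σzᵢ/Kᵢ = 1 with Kᵢ = Pᵢˢᵃᵗ/P ⇒ 1/P = Σzᵢ/Pᵢˢᵃᵗ.
1/P = 0.222/319.3 + 0.415/133.9 + 0.363/53.3 = 0.010605 ⇒ P = 94.294 kPa
xᵢ = zᵢP/Pᵢˢᵃᵗ ⇒ x_2 = 0.415·94.294/133.9 = 0.292

Pdew = 94.294 kPa, x_2 = 0.292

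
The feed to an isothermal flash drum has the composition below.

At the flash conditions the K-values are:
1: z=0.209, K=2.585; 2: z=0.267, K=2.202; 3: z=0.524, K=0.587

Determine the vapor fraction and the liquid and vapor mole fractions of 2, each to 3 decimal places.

Let ψ = V/F and solve Σ zᵢ(Kᵢ−1)/(1+ψ(Kᵢ−1)) = 0.
g(0) = ΣzᵢKᵢ − 1 = 0.436 and g(1) = 1 − Σzᵢ/Kᵢ = -0.095, so a root lies in (0, 1).
Iterate (Newton) starting at ψ = 0.5:
  ψ = 0.500: g = 0.1125, g' = -0.456 → ψ = 0.747
  ψ = 0.747: g = 0.0079, g' = -0.404 → ψ = 0.766
Converged at ψ = 0.766.
Compositions from xᵢ = zᵢ/(1+ψ(Kᵢ−1)), yᵢ = Kᵢxᵢ:
  1: x = 0.094, y = 0.244
  2: x = 0.139, y = 0.306
  3: x = 0.767, y = 0.450

ψ = 0.766, x_2 = 0.139, y_2 = 0.306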